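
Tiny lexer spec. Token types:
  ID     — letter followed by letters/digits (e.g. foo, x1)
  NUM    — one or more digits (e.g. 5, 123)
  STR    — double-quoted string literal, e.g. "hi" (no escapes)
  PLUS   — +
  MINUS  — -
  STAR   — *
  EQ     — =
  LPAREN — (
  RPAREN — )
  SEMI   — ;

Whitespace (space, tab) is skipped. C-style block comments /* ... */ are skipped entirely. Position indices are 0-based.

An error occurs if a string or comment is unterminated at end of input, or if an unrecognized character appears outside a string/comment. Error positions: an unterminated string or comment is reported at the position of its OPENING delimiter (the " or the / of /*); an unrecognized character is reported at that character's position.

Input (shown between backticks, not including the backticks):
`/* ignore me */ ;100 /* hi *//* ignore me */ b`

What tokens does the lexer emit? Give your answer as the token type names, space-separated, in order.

pos=0: enter COMMENT mode (saw '/*')
exit COMMENT mode (now at pos=15)
pos=16: emit SEMI ';'
pos=17: emit NUM '100' (now at pos=20)
pos=21: enter COMMENT mode (saw '/*')
exit COMMENT mode (now at pos=29)
pos=29: enter COMMENT mode (saw '/*')
exit COMMENT mode (now at pos=44)
pos=45: emit ID 'b' (now at pos=46)
DONE. 3 tokens: [SEMI, NUM, ID]

Answer: SEMI NUM ID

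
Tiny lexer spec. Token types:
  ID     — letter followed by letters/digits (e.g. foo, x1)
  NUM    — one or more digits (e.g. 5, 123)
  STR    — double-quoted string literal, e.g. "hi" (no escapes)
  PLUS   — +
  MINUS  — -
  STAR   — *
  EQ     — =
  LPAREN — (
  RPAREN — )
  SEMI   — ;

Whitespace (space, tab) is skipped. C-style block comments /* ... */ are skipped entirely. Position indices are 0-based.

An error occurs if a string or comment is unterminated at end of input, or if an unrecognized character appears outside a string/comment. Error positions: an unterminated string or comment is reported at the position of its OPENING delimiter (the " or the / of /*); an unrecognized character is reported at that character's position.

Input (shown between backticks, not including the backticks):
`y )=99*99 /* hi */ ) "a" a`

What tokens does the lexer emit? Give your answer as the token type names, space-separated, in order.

pos=0: emit ID 'y' (now at pos=1)
pos=2: emit RPAREN ')'
pos=3: emit EQ '='
pos=4: emit NUM '99' (now at pos=6)
pos=6: emit STAR '*'
pos=7: emit NUM '99' (now at pos=9)
pos=10: enter COMMENT mode (saw '/*')
exit COMMENT mode (now at pos=18)
pos=19: emit RPAREN ')'
pos=21: enter STRING mode
pos=21: emit STR "a" (now at pos=24)
pos=25: emit ID 'a' (now at pos=26)
DONE. 9 tokens: [ID, RPAREN, EQ, NUM, STAR, NUM, RPAREN, STR, ID]

Answer: ID RPAREN EQ NUM STAR NUM RPAREN STR ID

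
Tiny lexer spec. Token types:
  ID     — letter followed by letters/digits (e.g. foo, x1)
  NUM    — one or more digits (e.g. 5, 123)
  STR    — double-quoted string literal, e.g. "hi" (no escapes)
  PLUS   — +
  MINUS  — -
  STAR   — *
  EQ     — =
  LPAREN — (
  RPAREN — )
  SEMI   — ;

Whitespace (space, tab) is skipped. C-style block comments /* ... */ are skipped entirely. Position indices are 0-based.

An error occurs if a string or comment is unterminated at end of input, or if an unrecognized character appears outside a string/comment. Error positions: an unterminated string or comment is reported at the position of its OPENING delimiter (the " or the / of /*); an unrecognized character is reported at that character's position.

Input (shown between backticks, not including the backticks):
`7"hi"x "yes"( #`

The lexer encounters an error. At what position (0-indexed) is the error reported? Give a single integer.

pos=0: emit NUM '7' (now at pos=1)
pos=1: enter STRING mode
pos=1: emit STR "hi" (now at pos=5)
pos=5: emit ID 'x' (now at pos=6)
pos=7: enter STRING mode
pos=7: emit STR "yes" (now at pos=12)
pos=12: emit LPAREN '('
pos=14: ERROR — unrecognized char '#'

Answer: 14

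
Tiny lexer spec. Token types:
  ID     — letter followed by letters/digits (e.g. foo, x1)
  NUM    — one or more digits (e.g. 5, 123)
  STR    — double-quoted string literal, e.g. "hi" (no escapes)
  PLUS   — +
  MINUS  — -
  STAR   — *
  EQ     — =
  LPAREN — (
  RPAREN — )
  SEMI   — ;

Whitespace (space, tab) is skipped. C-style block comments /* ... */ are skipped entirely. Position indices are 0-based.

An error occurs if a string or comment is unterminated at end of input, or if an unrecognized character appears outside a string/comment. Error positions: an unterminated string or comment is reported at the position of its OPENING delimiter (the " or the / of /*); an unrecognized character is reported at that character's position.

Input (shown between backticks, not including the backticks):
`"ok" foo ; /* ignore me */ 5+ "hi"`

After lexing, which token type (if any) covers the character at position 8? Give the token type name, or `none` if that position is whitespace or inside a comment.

Answer: none

Derivation:
pos=0: enter STRING mode
pos=0: emit STR "ok" (now at pos=4)
pos=5: emit ID 'foo' (now at pos=8)
pos=9: emit SEMI ';'
pos=11: enter COMMENT mode (saw '/*')
exit COMMENT mode (now at pos=26)
pos=27: emit NUM '5' (now at pos=28)
pos=28: emit PLUS '+'
pos=30: enter STRING mode
pos=30: emit STR "hi" (now at pos=34)
DONE. 6 tokens: [STR, ID, SEMI, NUM, PLUS, STR]
Position 8: char is ' ' -> none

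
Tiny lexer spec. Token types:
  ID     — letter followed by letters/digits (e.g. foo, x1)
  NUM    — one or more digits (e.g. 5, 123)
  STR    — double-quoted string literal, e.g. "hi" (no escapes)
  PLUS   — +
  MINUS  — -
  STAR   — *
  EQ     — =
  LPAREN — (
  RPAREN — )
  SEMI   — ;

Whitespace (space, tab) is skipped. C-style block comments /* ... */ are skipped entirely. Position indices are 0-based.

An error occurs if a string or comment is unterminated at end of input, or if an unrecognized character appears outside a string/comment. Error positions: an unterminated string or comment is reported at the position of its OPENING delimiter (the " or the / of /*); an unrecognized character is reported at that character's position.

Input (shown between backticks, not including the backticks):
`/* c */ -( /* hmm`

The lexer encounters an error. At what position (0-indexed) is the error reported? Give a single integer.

Answer: 11

Derivation:
pos=0: enter COMMENT mode (saw '/*')
exit COMMENT mode (now at pos=7)
pos=8: emit MINUS '-'
pos=9: emit LPAREN '('
pos=11: enter COMMENT mode (saw '/*')
pos=11: ERROR — unterminated comment (reached EOF)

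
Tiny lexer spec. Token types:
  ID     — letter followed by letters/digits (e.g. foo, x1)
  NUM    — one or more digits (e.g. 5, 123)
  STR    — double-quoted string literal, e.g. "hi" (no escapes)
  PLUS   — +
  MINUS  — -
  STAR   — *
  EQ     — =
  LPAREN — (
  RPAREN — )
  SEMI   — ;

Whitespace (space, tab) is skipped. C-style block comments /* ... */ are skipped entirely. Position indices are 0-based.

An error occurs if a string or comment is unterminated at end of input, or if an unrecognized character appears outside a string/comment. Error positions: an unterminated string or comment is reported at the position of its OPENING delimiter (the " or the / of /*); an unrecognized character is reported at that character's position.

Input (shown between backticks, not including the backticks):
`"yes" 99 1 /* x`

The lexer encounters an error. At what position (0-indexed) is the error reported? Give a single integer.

pos=0: enter STRING mode
pos=0: emit STR "yes" (now at pos=5)
pos=6: emit NUM '99' (now at pos=8)
pos=9: emit NUM '1' (now at pos=10)
pos=11: enter COMMENT mode (saw '/*')
pos=11: ERROR — unterminated comment (reached EOF)

Answer: 11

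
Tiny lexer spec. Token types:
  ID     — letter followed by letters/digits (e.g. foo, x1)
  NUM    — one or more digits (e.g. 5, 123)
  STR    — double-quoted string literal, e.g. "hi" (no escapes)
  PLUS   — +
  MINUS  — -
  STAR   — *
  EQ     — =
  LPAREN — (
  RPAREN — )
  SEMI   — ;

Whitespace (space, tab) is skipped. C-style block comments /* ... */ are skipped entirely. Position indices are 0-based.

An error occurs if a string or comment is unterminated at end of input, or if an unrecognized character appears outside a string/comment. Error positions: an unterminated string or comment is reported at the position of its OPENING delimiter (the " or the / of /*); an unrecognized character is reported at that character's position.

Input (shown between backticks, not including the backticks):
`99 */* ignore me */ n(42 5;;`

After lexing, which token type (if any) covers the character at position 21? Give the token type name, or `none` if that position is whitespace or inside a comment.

pos=0: emit NUM '99' (now at pos=2)
pos=3: emit STAR '*'
pos=4: enter COMMENT mode (saw '/*')
exit COMMENT mode (now at pos=19)
pos=20: emit ID 'n' (now at pos=21)
pos=21: emit LPAREN '('
pos=22: emit NUM '42' (now at pos=24)
pos=25: emit NUM '5' (now at pos=26)
pos=26: emit SEMI ';'
pos=27: emit SEMI ';'
DONE. 8 tokens: [NUM, STAR, ID, LPAREN, NUM, NUM, SEMI, SEMI]
Position 21: char is '(' -> LPAREN

Answer: LPAREN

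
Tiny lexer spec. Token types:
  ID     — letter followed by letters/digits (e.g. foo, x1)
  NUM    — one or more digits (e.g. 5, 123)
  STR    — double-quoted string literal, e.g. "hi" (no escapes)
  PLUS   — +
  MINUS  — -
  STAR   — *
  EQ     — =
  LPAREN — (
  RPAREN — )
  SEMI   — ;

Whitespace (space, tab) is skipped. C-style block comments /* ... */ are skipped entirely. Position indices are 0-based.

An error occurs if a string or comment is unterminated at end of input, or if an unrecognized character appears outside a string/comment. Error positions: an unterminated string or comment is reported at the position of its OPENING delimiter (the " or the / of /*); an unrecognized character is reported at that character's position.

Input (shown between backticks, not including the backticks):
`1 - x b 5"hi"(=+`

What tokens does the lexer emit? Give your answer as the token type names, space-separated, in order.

pos=0: emit NUM '1' (now at pos=1)
pos=2: emit MINUS '-'
pos=4: emit ID 'x' (now at pos=5)
pos=6: emit ID 'b' (now at pos=7)
pos=8: emit NUM '5' (now at pos=9)
pos=9: enter STRING mode
pos=9: emit STR "hi" (now at pos=13)
pos=13: emit LPAREN '('
pos=14: emit EQ '='
pos=15: emit PLUS '+'
DONE. 9 tokens: [NUM, MINUS, ID, ID, NUM, STR, LPAREN, EQ, PLUS]

Answer: NUM MINUS ID ID NUM STR LPAREN EQ PLUS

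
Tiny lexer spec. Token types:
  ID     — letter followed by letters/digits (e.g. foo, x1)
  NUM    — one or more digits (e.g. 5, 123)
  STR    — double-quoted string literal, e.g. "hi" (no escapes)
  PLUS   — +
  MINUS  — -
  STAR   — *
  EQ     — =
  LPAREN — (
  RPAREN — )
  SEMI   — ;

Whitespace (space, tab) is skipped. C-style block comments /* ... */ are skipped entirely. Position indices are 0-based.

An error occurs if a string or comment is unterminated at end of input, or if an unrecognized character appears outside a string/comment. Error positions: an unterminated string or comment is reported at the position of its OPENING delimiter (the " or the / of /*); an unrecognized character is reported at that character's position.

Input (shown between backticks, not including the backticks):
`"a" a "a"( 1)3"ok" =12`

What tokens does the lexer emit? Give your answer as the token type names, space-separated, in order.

pos=0: enter STRING mode
pos=0: emit STR "a" (now at pos=3)
pos=4: emit ID 'a' (now at pos=5)
pos=6: enter STRING mode
pos=6: emit STR "a" (now at pos=9)
pos=9: emit LPAREN '('
pos=11: emit NUM '1' (now at pos=12)
pos=12: emit RPAREN ')'
pos=13: emit NUM '3' (now at pos=14)
pos=14: enter STRING mode
pos=14: emit STR "ok" (now at pos=18)
pos=19: emit EQ '='
pos=20: emit NUM '12' (now at pos=22)
DONE. 10 tokens: [STR, ID, STR, LPAREN, NUM, RPAREN, NUM, STR, EQ, NUM]

Answer: STR ID STR LPAREN NUM RPAREN NUM STR EQ NUM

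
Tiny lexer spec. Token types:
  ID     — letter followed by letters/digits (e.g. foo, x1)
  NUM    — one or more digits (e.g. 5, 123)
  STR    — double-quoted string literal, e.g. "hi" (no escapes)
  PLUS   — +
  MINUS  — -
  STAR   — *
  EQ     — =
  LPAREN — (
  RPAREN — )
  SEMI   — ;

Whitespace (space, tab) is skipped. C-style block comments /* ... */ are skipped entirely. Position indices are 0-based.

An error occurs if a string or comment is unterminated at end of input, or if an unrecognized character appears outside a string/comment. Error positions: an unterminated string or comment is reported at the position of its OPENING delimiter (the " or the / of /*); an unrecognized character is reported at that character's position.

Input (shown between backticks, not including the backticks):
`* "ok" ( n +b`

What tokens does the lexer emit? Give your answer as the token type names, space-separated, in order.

Answer: STAR STR LPAREN ID PLUS ID

Derivation:
pos=0: emit STAR '*'
pos=2: enter STRING mode
pos=2: emit STR "ok" (now at pos=6)
pos=7: emit LPAREN '('
pos=9: emit ID 'n' (now at pos=10)
pos=11: emit PLUS '+'
pos=12: emit ID 'b' (now at pos=13)
DONE. 6 tokens: [STAR, STR, LPAREN, ID, PLUS, ID]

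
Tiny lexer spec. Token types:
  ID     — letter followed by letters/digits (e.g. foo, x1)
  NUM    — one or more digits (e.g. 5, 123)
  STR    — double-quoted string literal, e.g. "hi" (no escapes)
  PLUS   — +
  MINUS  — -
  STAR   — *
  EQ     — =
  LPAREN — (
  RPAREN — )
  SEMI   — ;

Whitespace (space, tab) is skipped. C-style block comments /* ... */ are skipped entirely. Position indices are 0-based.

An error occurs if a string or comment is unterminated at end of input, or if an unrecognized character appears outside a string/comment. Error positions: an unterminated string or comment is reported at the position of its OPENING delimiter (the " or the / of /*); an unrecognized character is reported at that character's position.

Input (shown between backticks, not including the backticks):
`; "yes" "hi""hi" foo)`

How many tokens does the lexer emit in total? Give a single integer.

Answer: 6

Derivation:
pos=0: emit SEMI ';'
pos=2: enter STRING mode
pos=2: emit STR "yes" (now at pos=7)
pos=8: enter STRING mode
pos=8: emit STR "hi" (now at pos=12)
pos=12: enter STRING mode
pos=12: emit STR "hi" (now at pos=16)
pos=17: emit ID 'foo' (now at pos=20)
pos=20: emit RPAREN ')'
DONE. 6 tokens: [SEMI, STR, STR, STR, ID, RPAREN]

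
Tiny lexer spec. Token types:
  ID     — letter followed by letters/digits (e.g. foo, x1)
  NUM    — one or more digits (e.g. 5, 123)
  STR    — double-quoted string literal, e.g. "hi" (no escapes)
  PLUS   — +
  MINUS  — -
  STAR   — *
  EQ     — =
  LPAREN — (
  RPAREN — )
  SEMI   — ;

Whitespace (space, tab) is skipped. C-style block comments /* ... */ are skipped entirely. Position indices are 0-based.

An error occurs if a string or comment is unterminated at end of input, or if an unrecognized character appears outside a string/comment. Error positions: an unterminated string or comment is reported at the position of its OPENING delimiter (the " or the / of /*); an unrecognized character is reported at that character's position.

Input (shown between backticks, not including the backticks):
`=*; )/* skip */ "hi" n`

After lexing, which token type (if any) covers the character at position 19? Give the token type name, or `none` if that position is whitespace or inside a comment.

pos=0: emit EQ '='
pos=1: emit STAR '*'
pos=2: emit SEMI ';'
pos=4: emit RPAREN ')'
pos=5: enter COMMENT mode (saw '/*')
exit COMMENT mode (now at pos=15)
pos=16: enter STRING mode
pos=16: emit STR "hi" (now at pos=20)
pos=21: emit ID 'n' (now at pos=22)
DONE. 6 tokens: [EQ, STAR, SEMI, RPAREN, STR, ID]
Position 19: char is '"' -> STR

Answer: STR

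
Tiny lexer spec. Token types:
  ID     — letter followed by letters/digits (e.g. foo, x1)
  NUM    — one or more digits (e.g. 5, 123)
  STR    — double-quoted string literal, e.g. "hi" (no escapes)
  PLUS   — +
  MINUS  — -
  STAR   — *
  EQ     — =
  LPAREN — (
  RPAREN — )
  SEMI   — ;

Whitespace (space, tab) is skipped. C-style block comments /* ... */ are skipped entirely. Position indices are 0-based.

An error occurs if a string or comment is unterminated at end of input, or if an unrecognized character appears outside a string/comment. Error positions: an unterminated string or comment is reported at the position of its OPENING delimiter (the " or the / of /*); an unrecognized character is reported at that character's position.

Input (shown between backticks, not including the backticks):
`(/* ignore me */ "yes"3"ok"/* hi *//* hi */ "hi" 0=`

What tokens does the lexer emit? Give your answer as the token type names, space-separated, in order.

Answer: LPAREN STR NUM STR STR NUM EQ

Derivation:
pos=0: emit LPAREN '('
pos=1: enter COMMENT mode (saw '/*')
exit COMMENT mode (now at pos=16)
pos=17: enter STRING mode
pos=17: emit STR "yes" (now at pos=22)
pos=22: emit NUM '3' (now at pos=23)
pos=23: enter STRING mode
pos=23: emit STR "ok" (now at pos=27)
pos=27: enter COMMENT mode (saw '/*')
exit COMMENT mode (now at pos=35)
pos=35: enter COMMENT mode (saw '/*')
exit COMMENT mode (now at pos=43)
pos=44: enter STRING mode
pos=44: emit STR "hi" (now at pos=48)
pos=49: emit NUM '0' (now at pos=50)
pos=50: emit EQ '='
DONE. 7 tokens: [LPAREN, STR, NUM, STR, STR, NUM, EQ]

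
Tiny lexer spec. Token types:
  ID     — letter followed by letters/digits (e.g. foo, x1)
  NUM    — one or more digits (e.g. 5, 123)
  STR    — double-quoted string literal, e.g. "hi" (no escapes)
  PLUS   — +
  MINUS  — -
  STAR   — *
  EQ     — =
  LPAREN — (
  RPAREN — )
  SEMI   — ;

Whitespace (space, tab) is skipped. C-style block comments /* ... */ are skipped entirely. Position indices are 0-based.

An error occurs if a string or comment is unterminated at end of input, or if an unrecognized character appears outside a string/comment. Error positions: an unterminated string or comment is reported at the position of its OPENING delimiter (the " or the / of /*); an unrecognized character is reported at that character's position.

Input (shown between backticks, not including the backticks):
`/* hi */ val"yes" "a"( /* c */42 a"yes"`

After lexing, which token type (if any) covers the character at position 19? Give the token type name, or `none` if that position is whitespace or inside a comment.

pos=0: enter COMMENT mode (saw '/*')
exit COMMENT mode (now at pos=8)
pos=9: emit ID 'val' (now at pos=12)
pos=12: enter STRING mode
pos=12: emit STR "yes" (now at pos=17)
pos=18: enter STRING mode
pos=18: emit STR "a" (now at pos=21)
pos=21: emit LPAREN '('
pos=23: enter COMMENT mode (saw '/*')
exit COMMENT mode (now at pos=30)
pos=30: emit NUM '42' (now at pos=32)
pos=33: emit ID 'a' (now at pos=34)
pos=34: enter STRING mode
pos=34: emit STR "yes" (now at pos=39)
DONE. 7 tokens: [ID, STR, STR, LPAREN, NUM, ID, STR]
Position 19: char is 'a' -> STR

Answer: STR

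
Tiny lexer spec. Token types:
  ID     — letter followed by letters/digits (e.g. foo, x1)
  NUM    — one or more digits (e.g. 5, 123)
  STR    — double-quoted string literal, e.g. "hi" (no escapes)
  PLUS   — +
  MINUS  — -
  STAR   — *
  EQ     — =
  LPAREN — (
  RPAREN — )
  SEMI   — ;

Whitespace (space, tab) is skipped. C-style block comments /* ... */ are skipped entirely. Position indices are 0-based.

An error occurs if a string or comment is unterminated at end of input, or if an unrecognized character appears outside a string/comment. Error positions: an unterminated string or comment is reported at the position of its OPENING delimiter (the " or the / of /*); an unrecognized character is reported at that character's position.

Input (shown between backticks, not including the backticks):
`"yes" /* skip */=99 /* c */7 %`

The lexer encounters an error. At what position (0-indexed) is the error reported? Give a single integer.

Answer: 29

Derivation:
pos=0: enter STRING mode
pos=0: emit STR "yes" (now at pos=5)
pos=6: enter COMMENT mode (saw '/*')
exit COMMENT mode (now at pos=16)
pos=16: emit EQ '='
pos=17: emit NUM '99' (now at pos=19)
pos=20: enter COMMENT mode (saw '/*')
exit COMMENT mode (now at pos=27)
pos=27: emit NUM '7' (now at pos=28)
pos=29: ERROR — unrecognized char '%'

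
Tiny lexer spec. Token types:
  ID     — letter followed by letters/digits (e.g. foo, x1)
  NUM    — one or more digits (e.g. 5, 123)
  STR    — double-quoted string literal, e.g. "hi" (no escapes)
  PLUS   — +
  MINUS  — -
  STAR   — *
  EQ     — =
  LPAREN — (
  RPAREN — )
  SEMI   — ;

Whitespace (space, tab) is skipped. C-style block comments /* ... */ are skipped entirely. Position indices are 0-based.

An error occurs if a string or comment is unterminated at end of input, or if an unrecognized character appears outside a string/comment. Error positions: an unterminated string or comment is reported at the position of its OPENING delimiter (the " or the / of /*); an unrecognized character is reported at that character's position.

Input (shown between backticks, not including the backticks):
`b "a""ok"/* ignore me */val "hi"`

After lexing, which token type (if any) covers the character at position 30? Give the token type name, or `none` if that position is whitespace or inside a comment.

Answer: STR

Derivation:
pos=0: emit ID 'b' (now at pos=1)
pos=2: enter STRING mode
pos=2: emit STR "a" (now at pos=5)
pos=5: enter STRING mode
pos=5: emit STR "ok" (now at pos=9)
pos=9: enter COMMENT mode (saw '/*')
exit COMMENT mode (now at pos=24)
pos=24: emit ID 'val' (now at pos=27)
pos=28: enter STRING mode
pos=28: emit STR "hi" (now at pos=32)
DONE. 5 tokens: [ID, STR, STR, ID, STR]
Position 30: char is 'i' -> STR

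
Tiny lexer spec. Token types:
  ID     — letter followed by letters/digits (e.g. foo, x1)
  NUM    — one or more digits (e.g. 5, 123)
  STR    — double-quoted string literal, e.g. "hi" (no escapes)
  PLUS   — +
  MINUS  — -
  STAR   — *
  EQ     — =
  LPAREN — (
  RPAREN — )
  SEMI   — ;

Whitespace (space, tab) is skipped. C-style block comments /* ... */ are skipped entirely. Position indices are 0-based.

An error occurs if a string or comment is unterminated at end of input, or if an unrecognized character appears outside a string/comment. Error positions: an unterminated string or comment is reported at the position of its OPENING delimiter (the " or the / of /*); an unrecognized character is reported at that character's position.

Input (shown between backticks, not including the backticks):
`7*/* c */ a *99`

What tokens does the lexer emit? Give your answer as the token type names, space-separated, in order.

pos=0: emit NUM '7' (now at pos=1)
pos=1: emit STAR '*'
pos=2: enter COMMENT mode (saw '/*')
exit COMMENT mode (now at pos=9)
pos=10: emit ID 'a' (now at pos=11)
pos=12: emit STAR '*'
pos=13: emit NUM '99' (now at pos=15)
DONE. 5 tokens: [NUM, STAR, ID, STAR, NUM]

Answer: NUM STAR ID STAR NUM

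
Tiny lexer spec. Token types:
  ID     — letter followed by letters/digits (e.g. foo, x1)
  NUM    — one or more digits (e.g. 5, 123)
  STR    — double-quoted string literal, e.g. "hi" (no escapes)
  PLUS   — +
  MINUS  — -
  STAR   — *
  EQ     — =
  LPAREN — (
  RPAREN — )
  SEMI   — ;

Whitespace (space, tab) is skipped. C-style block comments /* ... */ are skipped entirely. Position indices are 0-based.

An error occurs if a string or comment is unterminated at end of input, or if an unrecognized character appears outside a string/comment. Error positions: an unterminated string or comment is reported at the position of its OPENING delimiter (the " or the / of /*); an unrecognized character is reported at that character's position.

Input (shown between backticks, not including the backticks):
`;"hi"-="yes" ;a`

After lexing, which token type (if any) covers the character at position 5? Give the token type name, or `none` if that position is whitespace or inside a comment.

Answer: MINUS

Derivation:
pos=0: emit SEMI ';'
pos=1: enter STRING mode
pos=1: emit STR "hi" (now at pos=5)
pos=5: emit MINUS '-'
pos=6: emit EQ '='
pos=7: enter STRING mode
pos=7: emit STR "yes" (now at pos=12)
pos=13: emit SEMI ';'
pos=14: emit ID 'a' (now at pos=15)
DONE. 7 tokens: [SEMI, STR, MINUS, EQ, STR, SEMI, ID]
Position 5: char is '-' -> MINUS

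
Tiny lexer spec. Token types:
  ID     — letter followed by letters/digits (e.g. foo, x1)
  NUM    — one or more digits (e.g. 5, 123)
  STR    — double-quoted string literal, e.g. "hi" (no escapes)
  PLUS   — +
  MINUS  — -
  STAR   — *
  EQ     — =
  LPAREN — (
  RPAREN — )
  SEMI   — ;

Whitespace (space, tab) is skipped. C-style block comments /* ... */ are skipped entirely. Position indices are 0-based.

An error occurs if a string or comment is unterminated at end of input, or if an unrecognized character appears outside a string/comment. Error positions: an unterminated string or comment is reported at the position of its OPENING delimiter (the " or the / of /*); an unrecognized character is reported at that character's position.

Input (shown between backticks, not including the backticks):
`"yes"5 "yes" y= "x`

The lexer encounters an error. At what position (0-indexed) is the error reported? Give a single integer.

pos=0: enter STRING mode
pos=0: emit STR "yes" (now at pos=5)
pos=5: emit NUM '5' (now at pos=6)
pos=7: enter STRING mode
pos=7: emit STR "yes" (now at pos=12)
pos=13: emit ID 'y' (now at pos=14)
pos=14: emit EQ '='
pos=16: enter STRING mode
pos=16: ERROR — unterminated string

Answer: 16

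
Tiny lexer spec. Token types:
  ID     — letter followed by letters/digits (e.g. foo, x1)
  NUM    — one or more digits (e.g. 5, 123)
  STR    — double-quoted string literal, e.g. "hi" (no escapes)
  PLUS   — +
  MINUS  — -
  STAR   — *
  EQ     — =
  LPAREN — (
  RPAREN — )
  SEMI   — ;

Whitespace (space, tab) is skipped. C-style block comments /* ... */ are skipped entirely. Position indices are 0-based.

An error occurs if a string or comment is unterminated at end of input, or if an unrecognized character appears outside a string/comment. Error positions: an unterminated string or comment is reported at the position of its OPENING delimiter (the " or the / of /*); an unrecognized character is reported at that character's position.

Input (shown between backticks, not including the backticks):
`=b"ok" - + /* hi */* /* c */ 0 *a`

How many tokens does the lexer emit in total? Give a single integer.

Answer: 9

Derivation:
pos=0: emit EQ '='
pos=1: emit ID 'b' (now at pos=2)
pos=2: enter STRING mode
pos=2: emit STR "ok" (now at pos=6)
pos=7: emit MINUS '-'
pos=9: emit PLUS '+'
pos=11: enter COMMENT mode (saw '/*')
exit COMMENT mode (now at pos=19)
pos=19: emit STAR '*'
pos=21: enter COMMENT mode (saw '/*')
exit COMMENT mode (now at pos=28)
pos=29: emit NUM '0' (now at pos=30)
pos=31: emit STAR '*'
pos=32: emit ID 'a' (now at pos=33)
DONE. 9 tokens: [EQ, ID, STR, MINUS, PLUS, STAR, NUM, STAR, ID]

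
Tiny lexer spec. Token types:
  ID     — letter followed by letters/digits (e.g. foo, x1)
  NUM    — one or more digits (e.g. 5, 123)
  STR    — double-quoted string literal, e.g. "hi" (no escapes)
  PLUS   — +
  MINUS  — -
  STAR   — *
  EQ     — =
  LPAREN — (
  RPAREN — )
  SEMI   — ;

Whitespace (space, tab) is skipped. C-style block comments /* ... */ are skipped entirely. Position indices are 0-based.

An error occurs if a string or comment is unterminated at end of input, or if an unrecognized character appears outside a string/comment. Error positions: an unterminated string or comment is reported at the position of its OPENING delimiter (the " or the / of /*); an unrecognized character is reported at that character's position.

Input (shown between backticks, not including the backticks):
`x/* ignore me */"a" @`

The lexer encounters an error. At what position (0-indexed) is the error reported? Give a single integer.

pos=0: emit ID 'x' (now at pos=1)
pos=1: enter COMMENT mode (saw '/*')
exit COMMENT mode (now at pos=16)
pos=16: enter STRING mode
pos=16: emit STR "a" (now at pos=19)
pos=20: ERROR — unrecognized char '@'

Answer: 20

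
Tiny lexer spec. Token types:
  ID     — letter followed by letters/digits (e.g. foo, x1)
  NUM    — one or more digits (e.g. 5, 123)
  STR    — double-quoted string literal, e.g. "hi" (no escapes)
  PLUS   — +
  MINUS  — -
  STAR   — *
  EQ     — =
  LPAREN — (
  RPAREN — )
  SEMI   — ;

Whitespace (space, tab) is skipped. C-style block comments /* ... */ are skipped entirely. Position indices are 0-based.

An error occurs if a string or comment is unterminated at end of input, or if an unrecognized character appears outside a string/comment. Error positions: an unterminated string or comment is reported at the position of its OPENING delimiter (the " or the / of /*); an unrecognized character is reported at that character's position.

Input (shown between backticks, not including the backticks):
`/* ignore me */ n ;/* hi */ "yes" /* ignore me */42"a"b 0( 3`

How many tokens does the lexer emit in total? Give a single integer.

pos=0: enter COMMENT mode (saw '/*')
exit COMMENT mode (now at pos=15)
pos=16: emit ID 'n' (now at pos=17)
pos=18: emit SEMI ';'
pos=19: enter COMMENT mode (saw '/*')
exit COMMENT mode (now at pos=27)
pos=28: enter STRING mode
pos=28: emit STR "yes" (now at pos=33)
pos=34: enter COMMENT mode (saw '/*')
exit COMMENT mode (now at pos=49)
pos=49: emit NUM '42' (now at pos=51)
pos=51: enter STRING mode
pos=51: emit STR "a" (now at pos=54)
pos=54: emit ID 'b' (now at pos=55)
pos=56: emit NUM '0' (now at pos=57)
pos=57: emit LPAREN '('
pos=59: emit NUM '3' (now at pos=60)
DONE. 9 tokens: [ID, SEMI, STR, NUM, STR, ID, NUM, LPAREN, NUM]

Answer: 9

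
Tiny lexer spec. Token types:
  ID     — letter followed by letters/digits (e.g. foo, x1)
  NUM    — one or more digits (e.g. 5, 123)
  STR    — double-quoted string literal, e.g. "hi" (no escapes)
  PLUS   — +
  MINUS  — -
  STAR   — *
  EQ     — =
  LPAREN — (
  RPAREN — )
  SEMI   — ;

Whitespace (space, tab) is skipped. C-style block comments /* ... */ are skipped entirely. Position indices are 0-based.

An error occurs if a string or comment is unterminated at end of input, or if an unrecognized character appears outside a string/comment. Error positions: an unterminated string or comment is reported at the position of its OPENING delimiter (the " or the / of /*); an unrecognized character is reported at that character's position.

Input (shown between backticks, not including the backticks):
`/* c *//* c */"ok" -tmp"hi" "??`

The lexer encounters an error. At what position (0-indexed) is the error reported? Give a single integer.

Answer: 28

Derivation:
pos=0: enter COMMENT mode (saw '/*')
exit COMMENT mode (now at pos=7)
pos=7: enter COMMENT mode (saw '/*')
exit COMMENT mode (now at pos=14)
pos=14: enter STRING mode
pos=14: emit STR "ok" (now at pos=18)
pos=19: emit MINUS '-'
pos=20: emit ID 'tmp' (now at pos=23)
pos=23: enter STRING mode
pos=23: emit STR "hi" (now at pos=27)
pos=28: enter STRING mode
pos=28: ERROR — unterminated string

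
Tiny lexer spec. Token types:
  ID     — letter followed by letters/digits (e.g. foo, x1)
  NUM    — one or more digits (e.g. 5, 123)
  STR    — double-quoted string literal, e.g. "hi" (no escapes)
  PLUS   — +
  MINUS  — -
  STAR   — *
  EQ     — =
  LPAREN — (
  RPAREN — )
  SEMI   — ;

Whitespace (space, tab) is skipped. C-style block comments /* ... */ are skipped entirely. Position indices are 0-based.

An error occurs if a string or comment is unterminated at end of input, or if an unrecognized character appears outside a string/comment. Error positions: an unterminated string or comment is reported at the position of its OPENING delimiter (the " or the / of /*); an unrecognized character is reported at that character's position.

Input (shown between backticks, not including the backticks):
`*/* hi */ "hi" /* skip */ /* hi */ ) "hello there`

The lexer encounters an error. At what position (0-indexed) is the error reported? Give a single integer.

Answer: 37

Derivation:
pos=0: emit STAR '*'
pos=1: enter COMMENT mode (saw '/*')
exit COMMENT mode (now at pos=9)
pos=10: enter STRING mode
pos=10: emit STR "hi" (now at pos=14)
pos=15: enter COMMENT mode (saw '/*')
exit COMMENT mode (now at pos=25)
pos=26: enter COMMENT mode (saw '/*')
exit COMMENT mode (now at pos=34)
pos=35: emit RPAREN ')'
pos=37: enter STRING mode
pos=37: ERROR — unterminated string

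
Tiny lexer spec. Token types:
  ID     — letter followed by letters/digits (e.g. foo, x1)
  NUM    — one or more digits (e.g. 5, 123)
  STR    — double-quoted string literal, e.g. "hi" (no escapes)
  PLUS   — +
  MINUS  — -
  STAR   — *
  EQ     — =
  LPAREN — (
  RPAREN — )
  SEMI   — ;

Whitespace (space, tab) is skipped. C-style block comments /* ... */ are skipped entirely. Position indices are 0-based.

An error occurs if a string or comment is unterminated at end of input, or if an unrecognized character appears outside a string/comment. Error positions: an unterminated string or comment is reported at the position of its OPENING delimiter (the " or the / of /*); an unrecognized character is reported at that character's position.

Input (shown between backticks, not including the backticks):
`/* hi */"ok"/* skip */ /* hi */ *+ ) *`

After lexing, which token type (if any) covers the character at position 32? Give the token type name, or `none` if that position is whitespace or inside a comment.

Answer: STAR

Derivation:
pos=0: enter COMMENT mode (saw '/*')
exit COMMENT mode (now at pos=8)
pos=8: enter STRING mode
pos=8: emit STR "ok" (now at pos=12)
pos=12: enter COMMENT mode (saw '/*')
exit COMMENT mode (now at pos=22)
pos=23: enter COMMENT mode (saw '/*')
exit COMMENT mode (now at pos=31)
pos=32: emit STAR '*'
pos=33: emit PLUS '+'
pos=35: emit RPAREN ')'
pos=37: emit STAR '*'
DONE. 5 tokens: [STR, STAR, PLUS, RPAREN, STAR]
Position 32: char is '*' -> STAR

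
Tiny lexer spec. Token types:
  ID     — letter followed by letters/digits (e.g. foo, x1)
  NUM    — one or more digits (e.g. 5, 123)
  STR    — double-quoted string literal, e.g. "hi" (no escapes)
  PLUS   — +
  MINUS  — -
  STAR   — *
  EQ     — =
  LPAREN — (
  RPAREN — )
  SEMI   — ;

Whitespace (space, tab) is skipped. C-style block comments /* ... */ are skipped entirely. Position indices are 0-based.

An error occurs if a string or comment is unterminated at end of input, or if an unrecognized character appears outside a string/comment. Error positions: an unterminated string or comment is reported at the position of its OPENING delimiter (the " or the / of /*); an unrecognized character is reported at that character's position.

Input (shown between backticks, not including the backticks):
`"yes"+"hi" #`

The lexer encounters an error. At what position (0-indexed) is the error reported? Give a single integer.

pos=0: enter STRING mode
pos=0: emit STR "yes" (now at pos=5)
pos=5: emit PLUS '+'
pos=6: enter STRING mode
pos=6: emit STR "hi" (now at pos=10)
pos=11: ERROR — unrecognized char '#'

Answer: 11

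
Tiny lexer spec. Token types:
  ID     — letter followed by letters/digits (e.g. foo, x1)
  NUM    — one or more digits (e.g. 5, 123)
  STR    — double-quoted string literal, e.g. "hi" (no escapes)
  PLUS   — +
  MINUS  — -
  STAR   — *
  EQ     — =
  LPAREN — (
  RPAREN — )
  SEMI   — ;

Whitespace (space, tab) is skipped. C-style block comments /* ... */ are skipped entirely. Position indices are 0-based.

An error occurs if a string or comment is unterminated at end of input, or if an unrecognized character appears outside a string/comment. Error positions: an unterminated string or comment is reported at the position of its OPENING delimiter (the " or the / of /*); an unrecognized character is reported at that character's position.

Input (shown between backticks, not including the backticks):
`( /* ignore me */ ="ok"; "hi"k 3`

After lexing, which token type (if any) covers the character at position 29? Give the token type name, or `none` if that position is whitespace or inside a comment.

pos=0: emit LPAREN '('
pos=2: enter COMMENT mode (saw '/*')
exit COMMENT mode (now at pos=17)
pos=18: emit EQ '='
pos=19: enter STRING mode
pos=19: emit STR "ok" (now at pos=23)
pos=23: emit SEMI ';'
pos=25: enter STRING mode
pos=25: emit STR "hi" (now at pos=29)
pos=29: emit ID 'k' (now at pos=30)
pos=31: emit NUM '3' (now at pos=32)
DONE. 7 tokens: [LPAREN, EQ, STR, SEMI, STR, ID, NUM]
Position 29: char is 'k' -> ID

Answer: ID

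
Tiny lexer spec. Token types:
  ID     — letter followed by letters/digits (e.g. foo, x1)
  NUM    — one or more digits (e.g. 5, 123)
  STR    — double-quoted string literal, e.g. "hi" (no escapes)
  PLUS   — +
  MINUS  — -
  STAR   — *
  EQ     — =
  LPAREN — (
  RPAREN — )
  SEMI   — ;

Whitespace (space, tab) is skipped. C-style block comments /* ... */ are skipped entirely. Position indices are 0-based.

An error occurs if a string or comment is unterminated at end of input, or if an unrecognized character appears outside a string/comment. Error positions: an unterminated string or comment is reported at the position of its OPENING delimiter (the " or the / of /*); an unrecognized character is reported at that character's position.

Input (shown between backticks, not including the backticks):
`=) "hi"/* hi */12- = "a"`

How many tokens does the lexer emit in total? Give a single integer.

Answer: 7

Derivation:
pos=0: emit EQ '='
pos=1: emit RPAREN ')'
pos=3: enter STRING mode
pos=3: emit STR "hi" (now at pos=7)
pos=7: enter COMMENT mode (saw '/*')
exit COMMENT mode (now at pos=15)
pos=15: emit NUM '12' (now at pos=17)
pos=17: emit MINUS '-'
pos=19: emit EQ '='
pos=21: enter STRING mode
pos=21: emit STR "a" (now at pos=24)
DONE. 7 tokens: [EQ, RPAREN, STR, NUM, MINUS, EQ, STR]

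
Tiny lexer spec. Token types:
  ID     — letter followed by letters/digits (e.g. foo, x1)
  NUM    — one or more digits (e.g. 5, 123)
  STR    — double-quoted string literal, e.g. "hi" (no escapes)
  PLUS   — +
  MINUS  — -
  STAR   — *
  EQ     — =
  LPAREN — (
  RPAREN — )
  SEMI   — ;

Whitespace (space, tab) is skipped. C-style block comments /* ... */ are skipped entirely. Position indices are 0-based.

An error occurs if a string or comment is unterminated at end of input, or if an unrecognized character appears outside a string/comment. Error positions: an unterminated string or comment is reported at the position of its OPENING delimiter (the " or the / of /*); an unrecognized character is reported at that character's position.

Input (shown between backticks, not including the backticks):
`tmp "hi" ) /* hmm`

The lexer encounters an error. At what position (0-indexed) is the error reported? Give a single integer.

Answer: 11

Derivation:
pos=0: emit ID 'tmp' (now at pos=3)
pos=4: enter STRING mode
pos=4: emit STR "hi" (now at pos=8)
pos=9: emit RPAREN ')'
pos=11: enter COMMENT mode (saw '/*')
pos=11: ERROR — unterminated comment (reached EOF)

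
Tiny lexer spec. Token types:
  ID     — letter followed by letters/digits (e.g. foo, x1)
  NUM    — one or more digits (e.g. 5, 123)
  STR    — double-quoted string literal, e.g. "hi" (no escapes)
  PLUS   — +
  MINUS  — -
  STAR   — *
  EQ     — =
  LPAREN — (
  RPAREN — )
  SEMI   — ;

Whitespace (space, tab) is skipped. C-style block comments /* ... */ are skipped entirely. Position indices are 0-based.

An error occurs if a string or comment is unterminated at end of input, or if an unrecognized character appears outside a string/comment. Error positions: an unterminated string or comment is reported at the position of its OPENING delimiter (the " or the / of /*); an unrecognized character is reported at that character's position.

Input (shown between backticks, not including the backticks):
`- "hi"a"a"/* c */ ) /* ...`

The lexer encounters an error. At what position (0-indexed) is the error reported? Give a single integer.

Answer: 20

Derivation:
pos=0: emit MINUS '-'
pos=2: enter STRING mode
pos=2: emit STR "hi" (now at pos=6)
pos=6: emit ID 'a' (now at pos=7)
pos=7: enter STRING mode
pos=7: emit STR "a" (now at pos=10)
pos=10: enter COMMENT mode (saw '/*')
exit COMMENT mode (now at pos=17)
pos=18: emit RPAREN ')'
pos=20: enter COMMENT mode (saw '/*')
pos=20: ERROR — unterminated comment (reached EOF)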